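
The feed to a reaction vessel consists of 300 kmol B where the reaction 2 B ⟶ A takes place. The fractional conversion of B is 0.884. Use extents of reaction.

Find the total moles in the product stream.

B reacted = 0.884 × 300 = 265.2 kmol; ν_B = −2, so ξ = 265.2/2 = 132.6 kmol.
Outlet amounts (n = n₀ + ν ξ):
  B: 300 − 2(132.6) = 34.8
  A: 0 + 1(132.6) = 132.6
Total out = 34.8 + 132.6 = 167.4 kmol.

167 kmol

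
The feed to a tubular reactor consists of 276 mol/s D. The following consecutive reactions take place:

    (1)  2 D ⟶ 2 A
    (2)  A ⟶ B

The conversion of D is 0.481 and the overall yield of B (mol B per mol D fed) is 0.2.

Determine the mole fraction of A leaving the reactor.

Conversion of D: D consumed = 2ξ₁ = 0.481 × 276 → ξ₁ = 66.38 mol/s.
Yield of B: 1ξ₂ / 276 = 0.2 → ξ₂ = 55.2 mol/s.
Outlet amounts (n = n₀ + Σ ν·ξ):
  D: 276 − 2(66.38) = 143.2
  A: 0 + 2(66.38) − 1(55.2) = 77.56
  B: 0 + 1(55.2) = 55.2
Total out = 276 mol/s; y_A = 77.56 / 276 = 0.281.

0.281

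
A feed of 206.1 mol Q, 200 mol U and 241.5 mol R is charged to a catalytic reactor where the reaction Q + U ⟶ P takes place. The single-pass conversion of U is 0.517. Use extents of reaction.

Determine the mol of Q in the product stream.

103 mol

U reacted = 0.517 × 200 = 103.4 mol; ν_U = −1, so ξ = 103.4/1 = 103.4 mol.
Outlet amounts (n = n₀ + ν ξ):
  Q: 206.1 − 1(103.4) = 102.7
  U: 200 − 1(103.4) = 96.6
  P: 0 + 1(103.4) = 103.4
  R: 241.5 (inert)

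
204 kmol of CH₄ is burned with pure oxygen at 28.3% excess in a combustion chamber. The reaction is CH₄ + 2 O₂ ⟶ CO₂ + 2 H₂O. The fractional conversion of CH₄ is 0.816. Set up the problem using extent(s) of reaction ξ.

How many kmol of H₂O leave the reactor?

333 kmol

Stoichiometric O₂ = 2 × 204 = 408 kmol; O₂ fed = 408 × 1.283 = 523.5 kmol.
Fuel reacted = 0.816 × 204 → ξ = 166.5 kmol.
Outlet (n = n₀ + ν ξ):
  CH₄: 204 − 1(166.5) = 37.54
  O₂: 523.5 − 2(166.5) = 190.5
  CO₂: 0 + 1(166.5) = 166.5
  H₂O: 0 + 2(166.5) = 332.9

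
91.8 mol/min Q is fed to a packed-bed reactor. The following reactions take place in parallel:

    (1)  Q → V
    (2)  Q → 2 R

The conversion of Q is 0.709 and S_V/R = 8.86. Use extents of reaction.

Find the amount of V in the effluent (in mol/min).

61.6 mol/min

Conversion of Q: Q consumed = 0.709 × 91.8 = 65.09 mol/min = 1ξ₁ + 1ξ₂.
Selectivity: 1ξ₁ / (2ξ₂) = 8.86 → ξ₁ = 17.72 ξ₂.
Substitute: (1·17.72 + 1) ξ₂ = 65.09 → ξ₂ = 3.477 mol/min, ξ₁ = 61.61 mol/min.
Outlet amounts (n = n₀ + Σ ν·ξ):
  Q: 91.8 − 1(61.61) − 1(3.477) = 26.71
  V: 0 + 1(61.61) = 61.61
  R: 0 + 2(3.477) = 6.954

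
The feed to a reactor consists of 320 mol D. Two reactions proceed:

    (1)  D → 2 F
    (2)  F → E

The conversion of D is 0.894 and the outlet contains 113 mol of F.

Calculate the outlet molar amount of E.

459 mol

Conversion of D: D consumed = 1ξ₁ = 0.894 × 320 → ξ₁ = 286.1 mol.
F balance: n_F = 0 + 2ξ₁ − 1ξ₂ = 113 → ξ₂ = (2·286.1 − 113)/1 = 459.2 mol.
Outlet amounts (n = n₀ + Σ ν·ξ):
  D: 320 − 1(286.1) = 33.92
  F: 0 + 2(286.1) − 1(459.2) = 113
  E: 0 + 1(459.2) = 459.2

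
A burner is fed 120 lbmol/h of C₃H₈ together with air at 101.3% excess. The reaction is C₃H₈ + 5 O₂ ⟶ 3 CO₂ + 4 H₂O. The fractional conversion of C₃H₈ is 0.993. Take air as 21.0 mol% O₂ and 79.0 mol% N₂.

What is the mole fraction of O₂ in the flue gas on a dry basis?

Stoichiometric O₂ = 5 × 120 = 600 lbmol/h; O₂ fed = 600 × 2.013 = 1208 lbmol/h.
N₂ fed = 1208 × 79/21 = 4544 lbmol/h.
Fuel reacted = 0.993 × 120 → ξ = 119.2 lbmol/h.
Outlet (n = n₀ + ν ξ):
  C₃H₈: 120 − 1(119.2) = 0.84
  O₂: 1208 − 5(119.2) = 612
  N₂: 4544 (inert)
  CO₂: 0 + 3(119.2) = 357.5
  H₂O: 0 + 4(119.2) = 476.6
Dry total = 5514 lbmol/h; y_O₂ (dry) = 612 / 5514 = 0.111.

0.111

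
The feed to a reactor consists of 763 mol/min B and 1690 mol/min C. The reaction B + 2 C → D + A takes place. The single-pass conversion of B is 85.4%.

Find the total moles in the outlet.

B reacted = 0.854 × 763 = 651.6 mol/min; ν_B = −1, so ξ = 651.6/1 = 651.6 mol/min.
Outlet amounts (n = n₀ + ν ξ):
  B: 763 − 1(651.6) = 111.4
  C: 1690 − 2(651.6) = 386.8
  D: 0 + 1(651.6) = 651.6
  A: 0 + 1(651.6) = 651.6
Total out = 111.4 + 386.8 + 651.6 + 651.6 = 1801 mol/min.

1800 mol/min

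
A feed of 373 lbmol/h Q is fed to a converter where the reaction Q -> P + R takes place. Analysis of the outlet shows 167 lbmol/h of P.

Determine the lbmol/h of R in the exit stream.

167 lbmol/h

For P: n = n₀ + 1ξ → 167 = 0 + 1ξ, giving ξ = 167 lbmol/h.
Outlet amounts (n = n₀ + ν ξ):
  Q: 373 − 1(167) = 206
  P: 0 + 1(167) = 167
  R: 0 + 1(167) = 167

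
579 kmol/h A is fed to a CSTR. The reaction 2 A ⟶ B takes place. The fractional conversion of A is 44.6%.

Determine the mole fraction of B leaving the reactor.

0.287

A reacted = 0.446 × 579 = 258.2 kmol/h; ν_A = −2, so ξ = 258.2/2 = 129.1 kmol/h.
Outlet amounts (n = n₀ + ν ξ):
  A: 579 − 2(129.1) = 320.8
  B: 0 + 1(129.1) = 129.1
Total out = 449.9 kmol/h; y_B = 129.1 / 449.9 = 0.287.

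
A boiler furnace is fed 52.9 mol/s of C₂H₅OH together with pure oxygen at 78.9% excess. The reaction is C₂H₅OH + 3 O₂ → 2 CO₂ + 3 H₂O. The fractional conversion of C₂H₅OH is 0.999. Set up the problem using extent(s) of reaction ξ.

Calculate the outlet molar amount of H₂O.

Stoichiometric O₂ = 3 × 52.9 = 158.7 mol/s; O₂ fed = 158.7 × 1.789 = 283.9 mol/s.
Fuel reacted = 0.999 × 52.9 → ξ = 52.85 mol/s.
Outlet (n = n₀ + ν ξ):
  C₂H₅OH: 52.9 − 1(52.85) = 0.0529
  O₂: 283.9 − 3(52.85) = 125.4
  CO₂: 0 + 2(52.85) = 105.7
  H₂O: 0 + 3(52.85) = 158.5

159 mol/s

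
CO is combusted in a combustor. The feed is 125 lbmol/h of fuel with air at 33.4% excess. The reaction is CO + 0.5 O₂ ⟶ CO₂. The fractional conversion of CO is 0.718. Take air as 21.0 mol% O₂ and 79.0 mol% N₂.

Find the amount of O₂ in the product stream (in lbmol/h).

Stoichiometric O₂ = 0.5 × 125 = 62.5 lbmol/h; O₂ fed = 62.5 × 1.334 = 83.38 lbmol/h.
N₂ fed = 83.38 × 79/21 = 313.6 lbmol/h.
Fuel reacted = 0.718 × 125 → ξ = 89.75 lbmol/h.
Outlet (n = n₀ + ν ξ):
  CO: 125 − 1(89.75) = 35.25
  O₂: 83.38 − 0.5(89.75) = 38.5
  N₂: 313.6 (inert)
  CO₂: 0 + 1(89.75) = 89.75

38.5 lbmol/h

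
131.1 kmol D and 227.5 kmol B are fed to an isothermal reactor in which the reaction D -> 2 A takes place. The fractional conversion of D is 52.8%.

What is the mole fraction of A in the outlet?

D reacted = 0.528 × 131.1 = 69.22 kmol; ν_D = −1, so ξ = 69.22/1 = 69.22 kmol.
Outlet amounts (n = n₀ + ν ξ):
  D: 131.1 − 1(69.22) = 61.88
  A: 0 + 2(69.22) = 138.4
  B: 227.5 (inert)
Total out = 427.8 kmol; y_A = 138.4 / 427.8 = 0.3236.

0.324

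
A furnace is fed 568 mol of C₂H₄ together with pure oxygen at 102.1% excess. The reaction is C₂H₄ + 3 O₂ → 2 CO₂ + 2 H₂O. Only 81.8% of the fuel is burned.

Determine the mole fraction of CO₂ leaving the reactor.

0.232

Stoichiometric O₂ = 3 × 568 = 1704 mol; O₂ fed = 1704 × 2.021 = 3444 mol.
Fuel reacted = 0.818 × 568 → ξ = 464.6 mol.
Outlet (n = n₀ + ν ξ):
  C₂H₄: 568 − 1(464.6) = 103.4
  O₂: 3444 − 3(464.6) = 2050
  CO₂: 0 + 2(464.6) = 929.2
  H₂O: 0 + 2(464.6) = 929.2
Total out = 4012 mol; y_CO₂ = 929.2 / 4012 = 0.2316.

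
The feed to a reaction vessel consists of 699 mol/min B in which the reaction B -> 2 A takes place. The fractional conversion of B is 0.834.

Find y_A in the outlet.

0.909

B reacted = 0.834 × 699 = 583 mol/min; ν_B = −1, so ξ = 583/1 = 583 mol/min.
Outlet amounts (n = n₀ + ν ξ):
  B: 699 − 1(583) = 116
  A: 0 + 2(583) = 1166
Total out = 1282 mol/min; y_A = 1166 / 1282 = 0.9095.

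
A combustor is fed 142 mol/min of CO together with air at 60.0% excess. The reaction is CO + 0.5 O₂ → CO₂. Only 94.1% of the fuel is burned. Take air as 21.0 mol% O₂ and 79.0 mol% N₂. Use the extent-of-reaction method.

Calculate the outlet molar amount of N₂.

427 mol/min

Stoichiometric O₂ = 0.5 × 142 = 71 mol/min; O₂ fed = 71 × 1.600 = 113.6 mol/min.
N₂ fed = 113.6 × 79/21 = 427.4 mol/min.
Fuel reacted = 0.941 × 142 → ξ = 133.6 mol/min.
Outlet (n = n₀ + ν ξ):
  CO: 142 − 1(133.6) = 8.378
  O₂: 113.6 − 0.5(133.6) = 46.79
  N₂: 427.4 (inert)
  CO₂: 0 + 1(133.6) = 133.6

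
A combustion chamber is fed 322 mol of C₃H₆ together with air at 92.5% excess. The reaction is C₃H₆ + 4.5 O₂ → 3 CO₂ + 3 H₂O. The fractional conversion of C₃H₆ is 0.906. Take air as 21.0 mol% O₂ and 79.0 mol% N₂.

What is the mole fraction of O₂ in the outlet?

0.107

Stoichiometric O₂ = 4.5 × 322 = 1449 mol; O₂ fed = 1449 × 1.925 = 2789 mol.
N₂ fed = 2789 × 79/21 = 10490 mol.
Fuel reacted = 0.906 × 322 → ξ = 291.7 mol.
Outlet (n = n₀ + ν ξ):
  C₃H₆: 322 − 1(291.7) = 30.27
  O₂: 2789 − 4.5(291.7) = 1477
  N₂: 10490 (inert)
  CO₂: 0 + 3(291.7) = 875.2
  H₂O: 0 + 3(291.7) = 875.2
Total out = 13750 mol; y_O₂ = 1477 / 13750 = 0.1074.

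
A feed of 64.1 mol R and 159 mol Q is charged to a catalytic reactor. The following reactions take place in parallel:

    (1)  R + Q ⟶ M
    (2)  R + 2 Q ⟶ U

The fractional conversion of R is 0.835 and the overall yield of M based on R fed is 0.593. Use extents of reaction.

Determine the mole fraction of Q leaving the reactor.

0.584

Yield of M: 1ξ₁ / 64.1 = 0.593 → ξ₁ = 38.01 mol.
Conversion of R: 1ξ₁ + 1ξ₂ = 0.835 × 64.1 = 53.52 → ξ₂ = 15.51 mol.
Outlet amounts (n = n₀ + Σ ν·ξ):
  R: 64.1 − 1(38.01) − 1(15.51) = 10.58
  Q: 159 − 1(38.01) − 2(15.51) = 89.96
  M: 0 + 1(38.01) = 38.01
  U: 0 + 1(15.51) = 15.51
Total out = 154.1 mol; y_Q = 89.96 / 154.1 = 0.5839.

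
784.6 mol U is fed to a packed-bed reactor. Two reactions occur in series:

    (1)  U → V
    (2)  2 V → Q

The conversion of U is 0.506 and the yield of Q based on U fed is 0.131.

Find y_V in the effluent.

Conversion of U: U consumed = 1ξ₁ = 0.506 × 784.6 → ξ₁ = 397 mol.
Yield of Q: 1ξ₂ / 784.6 = 0.131 → ξ₂ = 102.8 mol.
Outlet amounts (n = n₀ + Σ ν·ξ):
  U: 784.6 − 1(397) = 387.6
  V: 0 + 1(397) − 2(102.8) = 191.4
  Q: 0 + 1(102.8) = 102.8
Total out = 681.8 mol; y_V = 191.4 / 681.8 = 0.2808.

0.281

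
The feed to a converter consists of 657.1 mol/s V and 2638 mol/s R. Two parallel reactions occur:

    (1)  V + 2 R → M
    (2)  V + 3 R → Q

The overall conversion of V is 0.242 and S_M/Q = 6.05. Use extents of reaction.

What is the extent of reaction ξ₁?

Conversion of V: V consumed = 0.242 × 657.1 = 159 mol/s = 1ξ₁ + 1ξ₂.
Selectivity: 1ξ₁ / (1ξ₂) = 6.05 → ξ₁ = 6.05 ξ₂.
Substitute: (1·6.05 + 1) ξ₂ = 159 → ξ₂ = 22.56 mol/s, ξ₁ = 136.5 mol/s.
Outlet amounts (n = n₀ + Σ ν·ξ):
  V: 657.1 − 1(136.5) − 1(22.56) = 498.1
  R: 2638 − 2(136.5) − 3(22.56) = 2297
  M: 0 + 1(136.5) = 136.5
  Q: 0 + 1(22.56) = 22.56

ξ₁ = 136 mol/s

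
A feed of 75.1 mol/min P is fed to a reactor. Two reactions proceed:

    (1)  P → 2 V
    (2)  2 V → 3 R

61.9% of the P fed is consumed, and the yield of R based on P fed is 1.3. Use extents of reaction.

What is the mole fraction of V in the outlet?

0.181

Conversion of P: P consumed = 1ξ₁ = 0.619 × 75.1 → ξ₁ = 46.49 mol/min.
Yield of R: 3ξ₂ / 75.1 = 1.3 → ξ₂ = 32.54 mol/min.
Outlet amounts (n = n₀ + Σ ν·ξ):
  P: 75.1 − 1(46.49) = 28.61
  V: 0 + 2(46.49) − 2(32.54) = 27.89
  R: 0 + 3(32.54) = 97.63
Total out = 154.1 mol/min; y_V = 27.89 / 154.1 = 0.1809.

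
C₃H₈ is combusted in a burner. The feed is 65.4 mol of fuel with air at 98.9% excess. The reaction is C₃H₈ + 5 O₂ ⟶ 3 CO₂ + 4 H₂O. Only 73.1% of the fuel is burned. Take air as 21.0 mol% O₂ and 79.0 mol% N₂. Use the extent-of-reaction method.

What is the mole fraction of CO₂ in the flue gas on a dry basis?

Stoichiometric O₂ = 5 × 65.4 = 327 mol; O₂ fed = 327 × 1.989 = 650.4 mol.
N₂ fed = 650.4 × 79/21 = 2447 mol.
Fuel reacted = 0.731 × 65.4 → ξ = 47.81 mol.
Outlet (n = n₀ + ν ξ):
  C₃H₈: 65.4 − 1(47.81) = 17.59
  O₂: 650.4 − 5(47.81) = 411.4
  N₂: 2447 (inert)
  CO₂: 0 + 3(47.81) = 143.4
  H₂O: 0 + 4(47.81) = 191.2
Dry total = 3019 mol; y_CO₂ (dry) = 143.4 / 3019 = 0.0475.

0.0475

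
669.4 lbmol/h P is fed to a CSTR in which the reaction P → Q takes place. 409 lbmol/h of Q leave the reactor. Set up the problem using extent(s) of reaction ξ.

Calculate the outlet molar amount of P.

For Q: n = n₀ + 1ξ → 409 = 0 + 1ξ, giving ξ = 409 lbmol/h.
Outlet amounts (n = n₀ + ν ξ):
  P: 669.4 − 1(409) = 260.4
  Q: 0 + 1(409) = 409

260 lbmol/h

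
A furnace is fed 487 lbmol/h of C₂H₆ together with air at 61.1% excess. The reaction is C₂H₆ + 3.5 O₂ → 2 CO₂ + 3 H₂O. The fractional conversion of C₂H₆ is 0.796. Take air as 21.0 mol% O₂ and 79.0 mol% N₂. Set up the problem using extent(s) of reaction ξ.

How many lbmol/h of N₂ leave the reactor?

Stoichiometric O₂ = 3.5 × 487 = 1704 lbmol/h; O₂ fed = 1704 × 1.611 = 2746 lbmol/h.
N₂ fed = 2746 × 79/21 = 10330 lbmol/h.
Fuel reacted = 0.796 × 487 → ξ = 387.7 lbmol/h.
Outlet (n = n₀ + ν ξ):
  C₂H₆: 487 − 1(387.7) = 99.35
  O₂: 2746 − 3.5(387.7) = 1389
  N₂: 10330 (inert)
  CO₂: 0 + 2(387.7) = 775.3
  H₂O: 0 + 3(387.7) = 1163

10300 lbmol/h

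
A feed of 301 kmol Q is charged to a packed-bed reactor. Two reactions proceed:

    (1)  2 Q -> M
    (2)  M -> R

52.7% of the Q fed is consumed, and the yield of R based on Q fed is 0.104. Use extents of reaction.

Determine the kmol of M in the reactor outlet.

Conversion of Q: Q consumed = 2ξ₁ = 0.527 × 301 → ξ₁ = 79.31 kmol.
Yield of R: 1ξ₂ / 301 = 0.104 → ξ₂ = 31.3 kmol.
Outlet amounts (n = n₀ + Σ ν·ξ):
  Q: 301 − 2(79.31) = 142.4
  M: 0 + 1(79.31) − 1(31.3) = 48.01
  R: 0 + 1(31.3) = 31.3

48 kmol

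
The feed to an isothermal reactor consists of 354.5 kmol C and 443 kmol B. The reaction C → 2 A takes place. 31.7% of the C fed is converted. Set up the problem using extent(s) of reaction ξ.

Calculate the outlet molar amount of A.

225 kmol

C reacted = 0.317 × 354.5 = 112.4 kmol; ν_C = −1, so ξ = 112.4/1 = 112.4 kmol.
Outlet amounts (n = n₀ + ν ξ):
  C: 354.5 − 1(112.4) = 242.1
  A: 0 + 2(112.4) = 224.8
  B: 443 (inert)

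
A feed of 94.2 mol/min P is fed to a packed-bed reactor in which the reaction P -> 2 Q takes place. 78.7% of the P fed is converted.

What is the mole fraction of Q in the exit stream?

P reacted = 0.787 × 94.2 = 74.14 mol/min; ν_P = −1, so ξ = 74.14/1 = 74.14 mol/min.
Outlet amounts (n = n₀ + ν ξ):
  P: 94.2 − 1(74.14) = 20.06
  Q: 0 + 2(74.14) = 148.3
Total out = 168.3 mol/min; y_Q = 148.3 / 168.3 = 0.8808.

0.881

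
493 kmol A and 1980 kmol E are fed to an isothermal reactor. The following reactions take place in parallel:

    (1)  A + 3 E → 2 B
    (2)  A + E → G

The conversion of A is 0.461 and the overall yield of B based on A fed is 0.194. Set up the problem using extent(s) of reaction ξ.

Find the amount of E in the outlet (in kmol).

1660 kmol

Yield of B: 2ξ₁ / 493 = 0.194 → ξ₁ = 47.82 kmol.
Conversion of A: 1ξ₁ + 1ξ₂ = 0.461 × 493 = 227.3 → ξ₂ = 179.5 kmol.
Outlet amounts (n = n₀ + Σ ν·ξ):
  A: 493 − 1(47.82) − 1(179.5) = 265.7
  E: 1980 − 3(47.82) − 1(179.5) = 1657
  B: 0 + 2(47.82) = 95.64
  G: 0 + 1(179.5) = 179.5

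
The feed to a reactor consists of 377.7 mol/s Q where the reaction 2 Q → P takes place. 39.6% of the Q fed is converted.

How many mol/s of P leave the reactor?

Q reacted = 0.396 × 377.7 = 149.6 mol/s; ν_Q = −2, so ξ = 149.6/2 = 74.78 mol/s.
Outlet amounts (n = n₀ + ν ξ):
  Q: 377.7 − 2(74.78) = 228.1
  P: 0 + 1(74.78) = 74.78

74.8 mol/s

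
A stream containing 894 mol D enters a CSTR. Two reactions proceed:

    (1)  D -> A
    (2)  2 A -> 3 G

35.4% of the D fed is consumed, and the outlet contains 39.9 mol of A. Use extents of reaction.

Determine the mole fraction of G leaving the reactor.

0.402

Conversion of D: D consumed = 1ξ₁ = 0.354 × 894 → ξ₁ = 316.5 mol.
A balance: n_A = 0 + 1ξ₁ − 2ξ₂ = 39.9 → ξ₂ = (1·316.5 − 39.9)/2 = 138.3 mol.
Outlet amounts (n = n₀ + Σ ν·ξ):
  D: 894 − 1(316.5) = 577.5
  A: 0 + 1(316.5) − 2(138.3) = 39.9
  G: 0 + 3(138.3) = 414.9
Total out = 1032 mol; y_G = 414.9 / 1032 = 0.4019.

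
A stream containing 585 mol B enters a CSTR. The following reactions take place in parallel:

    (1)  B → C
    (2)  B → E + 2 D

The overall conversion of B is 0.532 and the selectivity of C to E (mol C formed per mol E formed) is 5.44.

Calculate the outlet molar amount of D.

Conversion of B: B consumed = 0.532 × 585 = 311.2 mol = 1ξ₁ + 1ξ₂.
Selectivity: 1ξ₁ / (1ξ₂) = 5.44 → ξ₁ = 5.44 ξ₂.
Substitute: (1·5.44 + 1) ξ₂ = 311.2 → ξ₂ = 48.33 mol, ξ₁ = 262.9 mol.
Outlet amounts (n = n₀ + Σ ν·ξ):
  B: 585 − 1(262.9) − 1(48.33) = 273.8
  C: 0 + 1(262.9) = 262.9
  E: 0 + 1(48.33) = 48.33
  D: 0 + 2(48.33) = 96.65

96.7 mol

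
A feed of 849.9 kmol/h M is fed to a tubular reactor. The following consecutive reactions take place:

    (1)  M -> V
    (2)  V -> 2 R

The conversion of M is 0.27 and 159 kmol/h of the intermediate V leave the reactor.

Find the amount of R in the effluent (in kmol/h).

Conversion of M: M consumed = 1ξ₁ = 0.27 × 849.9 → ξ₁ = 229.5 kmol/h.
V balance: n_V = 0 + 1ξ₁ − 1ξ₂ = 159 → ξ₂ = (1·229.5 − 159)/1 = 70.47 kmol/h.
Outlet amounts (n = n₀ + Σ ν·ξ):
  M: 849.9 − 1(229.5) = 620.4
  V: 0 + 1(229.5) − 1(70.47) = 159
  R: 0 + 2(70.47) = 140.9

141 kmol/h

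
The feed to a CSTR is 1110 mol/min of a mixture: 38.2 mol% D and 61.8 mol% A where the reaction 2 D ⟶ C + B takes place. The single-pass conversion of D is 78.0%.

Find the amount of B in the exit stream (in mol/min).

D reacted = 0.78 × 424 = 330.7 mol/min; ν_D = −2, so ξ = 330.7/2 = 165.4 mol/min.
Outlet amounts (n = n₀ + ν ξ):
  D: 424 − 2(165.4) = 93.28
  C: 0 + 1(165.4) = 165.4
  B: 0 + 1(165.4) = 165.4
  A: 686 (inert)

165 mol/min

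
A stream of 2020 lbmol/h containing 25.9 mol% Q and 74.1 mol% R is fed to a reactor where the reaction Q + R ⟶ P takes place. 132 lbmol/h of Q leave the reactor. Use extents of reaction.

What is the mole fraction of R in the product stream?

For Q: n = n₀ − 1ξ → 132 = 523.2 − 1ξ, giving ξ = 391.2 lbmol/h.
Outlet amounts (n = n₀ + ν ξ):
  Q: 523.2 − 1(391.2) = 132
  R: 1497 − 1(391.2) = 1106
  P: 0 + 1(391.2) = 391.2
Total out = 1629 lbmol/h; y_R = 1106 / 1629 = 0.6788.

0.679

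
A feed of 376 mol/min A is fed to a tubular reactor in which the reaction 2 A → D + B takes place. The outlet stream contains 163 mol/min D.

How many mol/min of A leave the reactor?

50 mol/min

For D: n = n₀ + 1ξ → 163 = 0 + 1ξ, giving ξ = 163 mol/min.
Outlet amounts (n = n₀ + ν ξ):
  A: 376 − 2(163) = 50
  D: 0 + 1(163) = 163
  B: 0 + 1(163) = 163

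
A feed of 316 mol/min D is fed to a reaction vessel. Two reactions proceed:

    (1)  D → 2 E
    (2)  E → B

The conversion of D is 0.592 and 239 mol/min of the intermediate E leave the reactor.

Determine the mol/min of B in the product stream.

135 mol/min

Conversion of D: D consumed = 1ξ₁ = 0.592 × 316 → ξ₁ = 187.1 mol/min.
E balance: n_E = 0 + 2ξ₁ − 1ξ₂ = 239 → ξ₂ = (2·187.1 − 239)/1 = 135.1 mol/min.
Outlet amounts (n = n₀ + Σ ν·ξ):
  D: 316 − 1(187.1) = 128.9
  E: 0 + 2(187.1) − 1(135.1) = 239
  B: 0 + 1(135.1) = 135.1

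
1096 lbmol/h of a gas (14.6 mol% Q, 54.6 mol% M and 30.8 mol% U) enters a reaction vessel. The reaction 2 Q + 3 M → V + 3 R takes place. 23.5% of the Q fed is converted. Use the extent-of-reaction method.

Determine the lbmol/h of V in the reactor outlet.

18.8 lbmol/h

Q reacted = 0.235 × 160 = 37.6 lbmol/h; ν_Q = −2, so ξ = 37.6/2 = 18.8 lbmol/h.
Outlet amounts (n = n₀ + ν ξ):
  Q: 160 − 2(18.8) = 122.4
  M: 598.4 − 3(18.8) = 542
  V: 0 + 1(18.8) = 18.8
  R: 0 + 3(18.8) = 56.41
  U: 337.6 (inert)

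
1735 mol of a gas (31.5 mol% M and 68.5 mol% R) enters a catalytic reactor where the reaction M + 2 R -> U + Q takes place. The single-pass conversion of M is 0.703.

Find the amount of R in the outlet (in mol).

M reacted = 0.703 × 546.5 = 384.2 mol; ν_M = −1, so ξ = 384.2/1 = 384.2 mol.
Outlet amounts (n = n₀ + ν ξ):
  M: 546.5 − 1(384.2) = 162.3
  R: 1188 − 2(384.2) = 420.1
  U: 0 + 1(384.2) = 384.2
  Q: 0 + 1(384.2) = 384.2

420 mol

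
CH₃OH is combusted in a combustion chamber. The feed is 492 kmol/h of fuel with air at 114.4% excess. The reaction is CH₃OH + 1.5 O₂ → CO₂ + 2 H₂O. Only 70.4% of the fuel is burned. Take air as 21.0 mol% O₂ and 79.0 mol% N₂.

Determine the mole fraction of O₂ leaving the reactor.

0.13

Stoichiometric O₂ = 1.5 × 492 = 738 kmol/h; O₂ fed = 738 × 2.144 = 1582 kmol/h.
N₂ fed = 1582 × 79/21 = 5952 kmol/h.
Fuel reacted = 0.704 × 492 → ξ = 346.4 kmol/h.
Outlet (n = n₀ + ν ξ):
  CH₃OH: 492 − 1(346.4) = 145.6
  O₂: 1582 − 1.5(346.4) = 1063
  N₂: 5952 (inert)
  CO₂: 0 + 1(346.4) = 346.4
  H₂O: 0 + 2(346.4) = 692.7
Total out = 8200 kmol/h; y_O₂ = 1063 / 8200 = 0.1296.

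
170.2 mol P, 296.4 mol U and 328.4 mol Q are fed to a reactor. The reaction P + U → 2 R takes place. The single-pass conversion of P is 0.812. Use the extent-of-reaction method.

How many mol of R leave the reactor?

276 mol

P reacted = 0.812 × 170.2 = 138.2 mol; ν_P = −1, so ξ = 138.2/1 = 138.2 mol.
Outlet amounts (n = n₀ + ν ξ):
  P: 170.2 − 1(138.2) = 32
  U: 296.4 − 1(138.2) = 158.2
  R: 0 + 2(138.2) = 276.4
  Q: 328.4 (inert)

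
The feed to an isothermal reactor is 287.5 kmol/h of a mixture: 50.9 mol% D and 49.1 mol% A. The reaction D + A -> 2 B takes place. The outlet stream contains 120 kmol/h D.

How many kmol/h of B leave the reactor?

For D: n = n₀ − 1ξ → 120 = 146.3 − 1ξ, giving ξ = 26.34 kmol/h.
Outlet amounts (n = n₀ + ν ξ):
  D: 146.3 − 1(26.34) = 120
  A: 141.2 − 1(26.34) = 114.8
  B: 0 + 2(26.34) = 52.68

52.7 kmol/h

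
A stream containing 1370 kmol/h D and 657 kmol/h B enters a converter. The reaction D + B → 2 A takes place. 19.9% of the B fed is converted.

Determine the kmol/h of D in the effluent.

B reacted = 0.199 × 657 = 130.7 kmol/h; ν_B = −1, so ξ = 130.7/1 = 130.7 kmol/h.
Outlet amounts (n = n₀ + ν ξ):
  D: 1370 − 1(130.7) = 1239
  B: 657 − 1(130.7) = 526.3
  A: 0 + 2(130.7) = 261.5

1240 kmol/h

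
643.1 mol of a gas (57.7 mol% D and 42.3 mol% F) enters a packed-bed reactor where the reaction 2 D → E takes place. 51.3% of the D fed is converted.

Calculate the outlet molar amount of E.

95.2 mol

D reacted = 0.513 × 371.1 = 190.4 mol; ν_D = −2, so ξ = 190.4/2 = 95.18 mol.
Outlet amounts (n = n₀ + ν ξ):
  D: 371.1 − 2(95.18) = 180.7
  E: 0 + 1(95.18) = 95.18
  F: 272 (inert)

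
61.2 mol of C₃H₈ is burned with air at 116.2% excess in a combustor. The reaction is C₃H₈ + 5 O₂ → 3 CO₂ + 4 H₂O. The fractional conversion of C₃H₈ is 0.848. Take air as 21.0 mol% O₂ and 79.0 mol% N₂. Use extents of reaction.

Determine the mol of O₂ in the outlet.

402 mol

Stoichiometric O₂ = 5 × 61.2 = 306 mol; O₂ fed = 306 × 2.162 = 661.6 mol.
N₂ fed = 661.6 × 79/21 = 2489 mol.
Fuel reacted = 0.848 × 61.2 → ξ = 51.9 mol.
Outlet (n = n₀ + ν ξ):
  C₃H₈: 61.2 − 1(51.9) = 9.302
  O₂: 661.6 − 5(51.9) = 402.1
  N₂: 2489 (inert)
  CO₂: 0 + 3(51.9) = 155.7
  H₂O: 0 + 4(51.9) = 207.6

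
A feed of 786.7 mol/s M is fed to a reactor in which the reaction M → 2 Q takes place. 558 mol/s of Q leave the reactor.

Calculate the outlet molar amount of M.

508 mol/s

For Q: n = n₀ + 2ξ → 558 = 0 + 2ξ, giving ξ = 279 mol/s.
Outlet amounts (n = n₀ + ν ξ):
  M: 786.7 − 1(279) = 507.7
  Q: 0 + 2(279) = 558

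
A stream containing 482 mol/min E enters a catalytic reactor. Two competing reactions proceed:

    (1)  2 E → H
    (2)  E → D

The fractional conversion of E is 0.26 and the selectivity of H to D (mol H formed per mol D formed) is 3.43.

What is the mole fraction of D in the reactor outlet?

Conversion of E: E consumed = 0.26 × 482 = 125.3 mol/min = 2ξ₁ + 1ξ₂.
Selectivity: 1ξ₁ / (1ξ₂) = 3.43 → ξ₁ = 3.43 ξ₂.
Substitute: (2·3.43 + 1) ξ₂ = 125.3 → ξ₂ = 15.94 mol/min, ξ₁ = 54.69 mol/min.
Outlet amounts (n = n₀ + Σ ν·ξ):
  E: 482 − 2(54.69) − 1(15.94) = 356.7
  H: 0 + 1(54.69) = 54.69
  D: 0 + 1(15.94) = 15.94
Total out = 427.3 mol/min; y_D = 15.94 / 427.3 = 0.03731.

0.0373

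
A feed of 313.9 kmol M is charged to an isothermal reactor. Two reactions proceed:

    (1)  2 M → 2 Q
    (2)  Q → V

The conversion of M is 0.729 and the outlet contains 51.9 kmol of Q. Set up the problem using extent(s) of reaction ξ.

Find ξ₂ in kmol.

ξ₂ = 177 kmol

Conversion of M: M consumed = 2ξ₁ = 0.729 × 313.9 → ξ₁ = 114.4 kmol.
Q balance: n_Q = 0 + 2ξ₁ − 1ξ₂ = 51.9 → ξ₂ = (2·114.4 − 51.9)/1 = 176.9 kmol.
Outlet amounts (n = n₀ + Σ ν·ξ):
  M: 313.9 − 2(114.4) = 85.07
  Q: 0 + 2(114.4) − 1(176.9) = 51.9
  V: 0 + 1(176.9) = 176.9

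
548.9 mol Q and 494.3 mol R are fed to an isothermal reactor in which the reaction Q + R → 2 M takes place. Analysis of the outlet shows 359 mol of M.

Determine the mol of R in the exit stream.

For M: n = n₀ + 2ξ → 359 = 0 + 2ξ, giving ξ = 179.5 mol.
Outlet amounts (n = n₀ + ν ξ):
  Q: 548.9 − 1(179.5) = 369.4
  R: 494.3 − 1(179.5) = 314.8
  M: 0 + 2(179.5) = 359

315 mol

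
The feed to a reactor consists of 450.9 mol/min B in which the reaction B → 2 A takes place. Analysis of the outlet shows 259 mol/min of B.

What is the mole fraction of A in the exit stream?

0.597

For B: n = n₀ − 1ξ → 259 = 450.9 − 1ξ, giving ξ = 191.9 mol/min.
Outlet amounts (n = n₀ + ν ξ):
  B: 450.9 − 1(191.9) = 259
  A: 0 + 2(191.9) = 383.8
Total out = 642.8 mol/min; y_A = 383.8 / 642.8 = 0.5971.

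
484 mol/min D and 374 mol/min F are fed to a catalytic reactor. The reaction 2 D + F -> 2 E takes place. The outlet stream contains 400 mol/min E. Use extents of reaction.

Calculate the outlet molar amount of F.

174 mol/min

For E: n = n₀ + 2ξ → 400 = 0 + 2ξ, giving ξ = 200 mol/min.
Outlet amounts (n = n₀ + ν ξ):
  D: 484 − 2(200) = 84
  F: 374 − 1(200) = 174
  E: 0 + 2(200) = 400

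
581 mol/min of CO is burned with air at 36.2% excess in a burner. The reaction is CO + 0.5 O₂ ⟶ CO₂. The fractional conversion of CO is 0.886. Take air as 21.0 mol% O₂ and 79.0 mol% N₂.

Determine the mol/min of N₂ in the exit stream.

1490 mol/min

Stoichiometric O₂ = 0.5 × 581 = 290.5 mol/min; O₂ fed = 290.5 × 1.362 = 395.7 mol/min.
N₂ fed = 395.7 × 79/21 = 1488 mol/min.
Fuel reacted = 0.886 × 581 → ξ = 514.8 mol/min.
Outlet (n = n₀ + ν ξ):
  CO: 581 − 1(514.8) = 66.23
  O₂: 395.7 − 0.5(514.8) = 138.3
  N₂: 1488 (inert)
  CO₂: 0 + 1(514.8) = 514.8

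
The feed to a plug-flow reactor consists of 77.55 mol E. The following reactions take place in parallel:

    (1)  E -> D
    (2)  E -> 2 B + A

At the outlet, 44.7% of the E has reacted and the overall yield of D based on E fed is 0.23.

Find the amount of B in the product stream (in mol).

33.7 mol

Yield of D: 1ξ₁ / 77.55 = 0.23 → ξ₁ = 17.84 mol.
Conversion of E: 1ξ₁ + 1ξ₂ = 0.447 × 77.55 = 34.66 → ξ₂ = 16.83 mol.
Outlet amounts (n = n₀ + Σ ν·ξ):
  E: 77.55 − 1(17.84) − 1(16.83) = 42.89
  D: 0 + 1(17.84) = 17.84
  B: 0 + 2(16.83) = 33.66
  A: 0 + 1(16.83) = 16.83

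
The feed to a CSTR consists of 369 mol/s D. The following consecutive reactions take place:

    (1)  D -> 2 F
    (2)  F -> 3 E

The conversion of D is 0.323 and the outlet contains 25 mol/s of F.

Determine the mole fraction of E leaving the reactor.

Conversion of D: D consumed = 1ξ₁ = 0.323 × 369 → ξ₁ = 119.2 mol/s.
F balance: n_F = 0 + 2ξ₁ − 1ξ₂ = 25 → ξ₂ = (2·119.2 − 25)/1 = 213.4 mol/s.
Outlet amounts (n = n₀ + Σ ν·ξ):
  D: 369 − 1(119.2) = 249.8
  F: 0 + 2(119.2) − 1(213.4) = 25
  E: 0 + 3(213.4) = 640.1
Total out = 914.9 mol/s; y_E = 640.1 / 914.9 = 0.6996.

0.7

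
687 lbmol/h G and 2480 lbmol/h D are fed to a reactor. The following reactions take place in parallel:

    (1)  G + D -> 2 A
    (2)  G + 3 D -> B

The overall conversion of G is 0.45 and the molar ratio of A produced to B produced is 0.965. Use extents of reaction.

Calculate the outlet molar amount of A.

201 lbmol/h

Conversion of G: G consumed = 0.45 × 687 = 309.2 lbmol/h = 1ξ₁ + 1ξ₂.
Selectivity: 2ξ₁ / (1ξ₂) = 0.965 → ξ₁ = 0.4825 ξ₂.
Substitute: (1·0.4825 + 1) ξ₂ = 309.2 → ξ₂ = 208.5 lbmol/h, ξ₁ = 100.6 lbmol/h.
Outlet amounts (n = n₀ + Σ ν·ξ):
  G: 687 − 1(100.6) − 1(208.5) = 377.8
  D: 2480 − 1(100.6) − 3(208.5) = 1754
  A: 0 + 2(100.6) = 201.2
  B: 0 + 1(208.5) = 208.5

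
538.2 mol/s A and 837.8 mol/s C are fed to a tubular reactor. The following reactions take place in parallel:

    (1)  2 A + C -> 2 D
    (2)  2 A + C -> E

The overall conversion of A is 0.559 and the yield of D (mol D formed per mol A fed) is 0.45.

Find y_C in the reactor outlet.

0.575

Yield of D: 2ξ₁ / 538.2 = 0.45 → ξ₁ = 121.1 mol/s.
Conversion of A: 2ξ₁ + 2ξ₂ = 0.559 × 538.2 = 300.9 → ξ₂ = 29.33 mol/s.
Outlet amounts (n = n₀ + Σ ν·ξ):
  A: 538.2 − 2(121.1) − 2(29.33) = 237.3
  C: 837.8 − 1(121.1) − 1(29.33) = 687.4
  D: 0 + 2(121.1) = 242.2
  E: 0 + 1(29.33) = 29.33
Total out = 1196 mol/s; y_C = 687.4 / 1196 = 0.5746.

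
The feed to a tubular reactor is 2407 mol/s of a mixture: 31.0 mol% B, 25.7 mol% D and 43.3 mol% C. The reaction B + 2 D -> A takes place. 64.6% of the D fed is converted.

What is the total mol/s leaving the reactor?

D reacted = 0.646 × 618.6 = 399.6 mol/s; ν_D = −2, so ξ = 399.6/2 = 199.8 mol/s.
Outlet amounts (n = n₀ + ν ξ):
  B: 746.2 − 1(199.8) = 546.4
  D: 618.6 − 2(199.8) = 219
  A: 0 + 1(199.8) = 199.8
  C: 1042 (inert)
Total out = 546.4 + 219 + 199.8 + 1042 = 2007 mol/s.

2010 mol/s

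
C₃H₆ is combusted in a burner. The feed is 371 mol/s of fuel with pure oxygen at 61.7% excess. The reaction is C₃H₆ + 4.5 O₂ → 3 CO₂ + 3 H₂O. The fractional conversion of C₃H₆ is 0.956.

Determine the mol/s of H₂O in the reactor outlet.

Stoichiometric O₂ = 4.5 × 371 = 1670 mol/s; O₂ fed = 1670 × 1.617 = 2700 mol/s.
Fuel reacted = 0.956 × 371 → ξ = 354.7 mol/s.
Outlet (n = n₀ + ν ξ):
  C₃H₆: 371 − 1(354.7) = 16.32
  O₂: 2700 − 4.5(354.7) = 1104
  CO₂: 0 + 3(354.7) = 1064
  H₂O: 0 + 3(354.7) = 1064

1060 mol/s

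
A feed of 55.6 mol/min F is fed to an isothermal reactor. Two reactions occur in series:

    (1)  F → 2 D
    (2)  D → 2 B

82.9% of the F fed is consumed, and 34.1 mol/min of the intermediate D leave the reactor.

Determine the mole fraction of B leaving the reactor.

Conversion of F: F consumed = 1ξ₁ = 0.829 × 55.6 → ξ₁ = 46.09 mol/min.
D balance: n_D = 0 + 2ξ₁ − 1ξ₂ = 34.1 → ξ₂ = (2·46.09 − 34.1)/1 = 58.08 mol/min.
Outlet amounts (n = n₀ + Σ ν·ξ):
  F: 55.6 − 1(46.09) = 9.508
  D: 0 + 2(46.09) − 1(58.08) = 34.1
  B: 0 + 2(58.08) = 116.2
Total out = 159.8 mol/min; y_B = 116.2 / 159.8 = 0.7271.

0.727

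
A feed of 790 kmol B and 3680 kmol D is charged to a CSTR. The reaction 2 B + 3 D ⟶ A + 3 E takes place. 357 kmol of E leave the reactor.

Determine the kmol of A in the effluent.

For E: n = n₀ + 3ξ → 357 = 0 + 3ξ, giving ξ = 119 kmol.
Outlet amounts (n = n₀ + ν ξ):
  B: 790 − 2(119) = 552
  D: 3680 − 3(119) = 3323
  A: 0 + 1(119) = 119
  E: 0 + 3(119) = 357

119 kmol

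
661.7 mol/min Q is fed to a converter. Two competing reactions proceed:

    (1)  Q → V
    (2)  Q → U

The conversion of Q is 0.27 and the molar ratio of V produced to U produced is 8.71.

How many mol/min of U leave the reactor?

18.4 mol/min

Conversion of Q: Q consumed = 0.27 × 661.7 = 178.7 mol/min = 1ξ₁ + 1ξ₂.
Selectivity: 1ξ₁ / (1ξ₂) = 8.71 → ξ₁ = 8.71 ξ₂.
Substitute: (1·8.71 + 1) ξ₂ = 178.7 → ξ₂ = 18.4 mol/min, ξ₁ = 160.3 mol/min.
Outlet amounts (n = n₀ + Σ ν·ξ):
  Q: 661.7 − 1(160.3) − 1(18.4) = 483
  V: 0 + 1(160.3) = 160.3
  U: 0 + 1(18.4) = 18.4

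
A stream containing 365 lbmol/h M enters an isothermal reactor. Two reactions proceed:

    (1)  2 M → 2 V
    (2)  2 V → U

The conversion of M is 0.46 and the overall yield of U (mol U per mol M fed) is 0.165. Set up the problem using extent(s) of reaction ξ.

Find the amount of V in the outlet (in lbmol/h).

47.5 lbmol/h

Conversion of M: M consumed = 2ξ₁ = 0.46 × 365 → ξ₁ = 83.95 lbmol/h.
Yield of U: 1ξ₂ / 365 = 0.165 → ξ₂ = 60.23 lbmol/h.
Outlet amounts (n = n₀ + Σ ν·ξ):
  M: 365 − 2(83.95) = 197.1
  V: 0 + 2(83.95) − 2(60.23) = 47.45
  U: 0 + 1(60.23) = 60.23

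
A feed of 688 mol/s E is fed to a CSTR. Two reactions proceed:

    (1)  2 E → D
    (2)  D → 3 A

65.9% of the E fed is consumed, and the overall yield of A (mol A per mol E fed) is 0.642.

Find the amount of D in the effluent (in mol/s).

79.5 mol/s

Conversion of E: E consumed = 2ξ₁ = 0.659 × 688 → ξ₁ = 226.7 mol/s.
Yield of A: 3ξ₂ / 688 = 0.642 → ξ₂ = 147.2 mol/s.
Outlet amounts (n = n₀ + Σ ν·ξ):
  E: 688 − 2(226.7) = 234.6
  D: 0 + 1(226.7) − 1(147.2) = 79.46
  A: 0 + 3(147.2) = 441.7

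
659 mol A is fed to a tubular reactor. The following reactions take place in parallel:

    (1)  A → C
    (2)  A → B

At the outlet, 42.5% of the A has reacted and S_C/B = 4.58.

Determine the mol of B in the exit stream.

50.2 mol

Conversion of A: A consumed = 0.425 × 659 = 280.1 mol = 1ξ₁ + 1ξ₂.
Selectivity: 1ξ₁ / (1ξ₂) = 4.58 → ξ₁ = 4.58 ξ₂.
Substitute: (1·4.58 + 1) ξ₂ = 280.1 → ξ₂ = 50.19 mol, ξ₁ = 229.9 mol.
Outlet amounts (n = n₀ + Σ ν·ξ):
  A: 659 − 1(229.9) − 1(50.19) = 378.9
  C: 0 + 1(229.9) = 229.9
  B: 0 + 1(50.19) = 50.19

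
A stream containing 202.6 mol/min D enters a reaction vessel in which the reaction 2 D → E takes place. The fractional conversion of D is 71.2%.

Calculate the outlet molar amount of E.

D reacted = 0.712 × 202.6 = 144.3 mol/min; ν_D = −2, so ξ = 144.3/2 = 72.13 mol/min.
Outlet amounts (n = n₀ + ν ξ):
  D: 202.6 − 2(72.13) = 58.35
  E: 0 + 1(72.13) = 72.13

72.1 mol/min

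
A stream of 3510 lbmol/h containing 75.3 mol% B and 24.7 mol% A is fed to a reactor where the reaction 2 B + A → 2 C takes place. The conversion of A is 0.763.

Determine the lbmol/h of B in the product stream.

A reacted = 0.763 × 867 = 661.5 lbmol/h; ν_A = −1, so ξ = 661.5/1 = 661.5 lbmol/h.
Outlet amounts (n = n₀ + ν ξ):
  B: 2643 − 2(661.5) = 1320
  A: 867 − 1(661.5) = 205.5
  C: 0 + 2(661.5) = 1323

1320 lbmol/h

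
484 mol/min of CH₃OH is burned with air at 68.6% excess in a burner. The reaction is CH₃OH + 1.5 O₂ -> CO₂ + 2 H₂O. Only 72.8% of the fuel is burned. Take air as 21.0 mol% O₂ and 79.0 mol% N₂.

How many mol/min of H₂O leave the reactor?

Stoichiometric O₂ = 1.5 × 484 = 726 mol/min; O₂ fed = 726 × 1.686 = 1224 mol/min.
N₂ fed = 1224 × 79/21 = 4605 mol/min.
Fuel reacted = 0.728 × 484 → ξ = 352.4 mol/min.
Outlet (n = n₀ + ν ξ):
  CH₃OH: 484 − 1(352.4) = 131.6
  O₂: 1224 − 1.5(352.4) = 695.5
  N₂: 4605 (inert)
  CO₂: 0 + 1(352.4) = 352.4
  H₂O: 0 + 2(352.4) = 704.7

705 mol/min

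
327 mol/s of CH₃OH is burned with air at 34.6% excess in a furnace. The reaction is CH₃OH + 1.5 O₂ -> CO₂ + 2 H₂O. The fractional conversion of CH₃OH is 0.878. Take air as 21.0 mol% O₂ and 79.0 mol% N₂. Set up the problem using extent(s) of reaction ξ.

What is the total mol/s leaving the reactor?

Stoichiometric O₂ = 1.5 × 327 = 490.5 mol/s; O₂ fed = 490.5 × 1.346 = 660.2 mol/s.
N₂ fed = 660.2 × 79/21 = 2484 mol/s.
Fuel reacted = 0.878 × 327 → ξ = 287.1 mol/s.
Outlet (n = n₀ + ν ξ):
  CH₃OH: 327 − 1(287.1) = 39.89
  O₂: 660.2 − 1.5(287.1) = 229.6
  N₂: 2484 (inert)
  CO₂: 0 + 1(287.1) = 287.1
  H₂O: 0 + 2(287.1) = 574.2
Total out = 39.89 + 229.6 + 2484 + 287.1 + 574.2 = 3614 mol/s.

3610 mol/s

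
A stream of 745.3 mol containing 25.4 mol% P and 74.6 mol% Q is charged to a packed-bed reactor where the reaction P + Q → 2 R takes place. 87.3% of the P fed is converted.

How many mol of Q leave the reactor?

P reacted = 0.873 × 189.3 = 165.3 mol; ν_P = −1, so ξ = 165.3/1 = 165.3 mol.
Outlet amounts (n = n₀ + ν ξ):
  P: 189.3 − 1(165.3) = 24.04
  Q: 556 − 1(165.3) = 390.7
  R: 0 + 2(165.3) = 330.5

391 mol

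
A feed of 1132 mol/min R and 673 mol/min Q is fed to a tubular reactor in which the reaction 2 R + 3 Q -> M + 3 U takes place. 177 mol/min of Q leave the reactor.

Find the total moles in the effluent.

For Q: n = n₀ − 3ξ → 177 = 673 − 3ξ, giving ξ = 165.3 mol/min.
Outlet amounts (n = n₀ + ν ξ):
  R: 1132 − 2(165.3) = 801.3
  Q: 673 − 3(165.3) = 177
  M: 0 + 1(165.3) = 165.3
  U: 0 + 3(165.3) = 496
Total out = 801.3 + 177 + 165.3 + 496 = 1640 mol/min.

1640 mol/min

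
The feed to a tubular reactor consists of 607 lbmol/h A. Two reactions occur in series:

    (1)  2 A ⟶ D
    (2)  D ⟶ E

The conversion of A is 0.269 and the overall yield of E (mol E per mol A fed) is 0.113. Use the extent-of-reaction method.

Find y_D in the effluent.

0.0248

Conversion of A: A consumed = 2ξ₁ = 0.269 × 607 → ξ₁ = 81.64 lbmol/h.
Yield of E: 1ξ₂ / 607 = 0.113 → ξ₂ = 68.59 lbmol/h.
Outlet amounts (n = n₀ + Σ ν·ξ):
  A: 607 − 2(81.64) = 443.7
  D: 0 + 1(81.64) − 1(68.59) = 13.05
  E: 0 + 1(68.59) = 68.59
Total out = 525.4 lbmol/h; y_D = 13.05 / 525.4 = 0.02484.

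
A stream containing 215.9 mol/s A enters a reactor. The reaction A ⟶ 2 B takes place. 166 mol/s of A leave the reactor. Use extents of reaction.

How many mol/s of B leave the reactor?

For A: n = n₀ − 1ξ → 166 = 215.9 − 1ξ, giving ξ = 49.9 mol/s.
Outlet amounts (n = n₀ + ν ξ):
  A: 215.9 − 1(49.9) = 166
  B: 0 + 2(49.9) = 99.8

99.8 mol/s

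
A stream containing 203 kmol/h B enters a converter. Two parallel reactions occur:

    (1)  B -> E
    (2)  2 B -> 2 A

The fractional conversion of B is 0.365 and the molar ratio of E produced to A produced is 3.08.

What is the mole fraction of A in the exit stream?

Conversion of B: B consumed = 0.365 × 203 = 74.09 kmol/h = 1ξ₁ + 2ξ₂.
Selectivity: 1ξ₁ / (2ξ₂) = 3.08 → ξ₁ = 6.16 ξ₂.
Substitute: (1·6.16 + 2) ξ₂ = 74.09 → ξ₂ = 9.08 kmol/h, ξ₁ = 55.93 kmol/h.
Outlet amounts (n = n₀ + Σ ν·ξ):
  B: 203 − 1(55.93) − 2(9.08) = 128.9
  E: 0 + 1(55.93) = 55.93
  A: 0 + 2(9.08) = 18.16
Total out = 203 kmol/h; y_A = 18.16 / 203 = 0.08946.

0.0895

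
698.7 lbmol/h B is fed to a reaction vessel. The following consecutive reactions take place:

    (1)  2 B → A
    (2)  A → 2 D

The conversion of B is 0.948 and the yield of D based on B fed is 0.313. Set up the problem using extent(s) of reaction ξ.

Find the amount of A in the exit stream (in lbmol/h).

Conversion of B: B consumed = 2ξ₁ = 0.948 × 698.7 → ξ₁ = 331.2 lbmol/h.
Yield of D: 2ξ₂ / 698.7 = 0.313 → ξ₂ = 109.3 lbmol/h.
Outlet amounts (n = n₀ + Σ ν·ξ):
  B: 698.7 − 2(331.2) = 36.33
  A: 0 + 1(331.2) − 1(109.3) = 221.8
  D: 0 + 2(109.3) = 218.7

222 lbmol/h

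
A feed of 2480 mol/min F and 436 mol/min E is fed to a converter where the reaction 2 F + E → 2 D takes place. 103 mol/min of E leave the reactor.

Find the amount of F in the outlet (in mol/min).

1810 mol/min

For E: n = n₀ − 1ξ → 103 = 436 − 1ξ, giving ξ = 333 mol/min.
Outlet amounts (n = n₀ + ν ξ):
  F: 2480 − 2(333) = 1814
  E: 436 − 1(333) = 103
  D: 0 + 2(333) = 666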